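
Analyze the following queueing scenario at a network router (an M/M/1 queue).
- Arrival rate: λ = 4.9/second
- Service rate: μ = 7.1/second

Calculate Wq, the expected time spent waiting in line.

First, compute utilization: ρ = λ/μ = 4.9/7.1 = 0.6901
For M/M/1: Wq = λ/(μ(μ-λ))
Wq = 4.9/(7.1 × (7.1-4.9))
Wq = 4.9/(7.1 × 2.20)
Wq = 0.3137 seconds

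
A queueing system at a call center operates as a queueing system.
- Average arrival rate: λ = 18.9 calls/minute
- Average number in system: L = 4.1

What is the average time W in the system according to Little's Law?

Little's Law: L = λW, so W = L/λ
W = 4.1/18.9 = 0.2169 minutes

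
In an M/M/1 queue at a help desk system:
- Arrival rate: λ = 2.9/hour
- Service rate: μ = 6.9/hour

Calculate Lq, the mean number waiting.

ρ = λ/μ = 2.9/6.9 = 0.4203
For M/M/1: Lq = λ²/(μ(μ-λ))
Lq = 8.41/(6.9 × 4.00)
Lq = 0.3047 tickets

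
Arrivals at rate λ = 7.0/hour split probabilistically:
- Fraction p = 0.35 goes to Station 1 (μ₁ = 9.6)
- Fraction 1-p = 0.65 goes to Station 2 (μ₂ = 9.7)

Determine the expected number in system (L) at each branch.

Effective rates: λ₁ = 7.0×0.35 = 2.45, λ₂ = 7.0×0.65 = 4.55
Station 1: ρ₁ = 2.45/9.6 = 0.25521, L₁ = ρ₁/(1-ρ₁) = 0.25521/(1-0.25521) = 0.3427
Station 2: ρ₂ = 4.55/9.7 = 0.46907, L₂ = ρ₂/(1-ρ₂) = 0.46907/(1-0.46907) = 0.8835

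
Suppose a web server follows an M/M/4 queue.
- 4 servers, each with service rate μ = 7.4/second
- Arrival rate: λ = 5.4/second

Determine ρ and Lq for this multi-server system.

Traffic intensity: ρ = λ/(cμ) = 5.4/(4×7.4) = 0.1824
Since ρ = 0.1824 < 1, system is stable.
Offered load a = λ/μ = cρ = 5.4/7.4 = 0.7297
P₀ = [ Σₙ₌₀^3 aⁿ/n! + a^4/(4!(1-ρ)) ]⁻¹
Σ = a^0/0! + a^1/1! + a^2/2! + a^3/3! = 1.0000 + 0.72973 + 0.26625 + 0.064764 = 2.0607
a^4/(4!(1-ρ)) = 0.2836/(24 × 0.8176) = 0.01445
P₀ = 1/(2.0607 + 0.01445) = 0.4819
Lq = P₀·a^4·ρ / (4!(1-ρ)²) = 0.4819 × 0.2836 × 0.1824 / (24 × 0.6684) = 0.001554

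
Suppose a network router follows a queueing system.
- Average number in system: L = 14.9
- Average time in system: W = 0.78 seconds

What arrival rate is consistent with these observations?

Little's Law: L = λW, so λ = L/W
λ = 14.9/0.78 = 19.1026 packets/second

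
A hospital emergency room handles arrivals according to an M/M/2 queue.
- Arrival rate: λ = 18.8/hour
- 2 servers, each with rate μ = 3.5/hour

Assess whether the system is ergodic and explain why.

Stability requires ρ = λ/(cμ) < 1
ρ = 18.8/(2 × 3.5) = 18.8/7.00 = 2.6857
Since 2.6857 ≥ 1, the system is UNSTABLE.
Need c > λ/μ = 18.8/3.5 = 5.37.
Minimum servers needed: c = 6.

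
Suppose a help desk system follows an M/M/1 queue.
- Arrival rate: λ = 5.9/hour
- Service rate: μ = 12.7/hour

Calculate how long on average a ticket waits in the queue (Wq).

First, compute utilization: ρ = λ/μ = 5.9/12.7 = 0.4646
For M/M/1: Wq = λ/(μ(μ-λ))
Wq = 5.9/(12.7 × (12.7-5.9))
Wq = 5.9/(12.7 × 6.80)
Wq = 0.06832 hours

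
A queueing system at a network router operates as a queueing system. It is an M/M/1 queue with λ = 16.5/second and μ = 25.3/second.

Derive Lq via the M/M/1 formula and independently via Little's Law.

Method 1 (direct): Lq = λ²/(μ(μ-λ)) = 272.25/(25.3 × 8.80) = 1.2228

Method 2 (Little's Law):
W = 1/(μ-λ) = 1/8.80 = 0.11364
Wq = W - 1/μ = 0.11364 - 0.039526 = 0.07411
Lq = λWq = 16.5 × 0.07411 = 1.2228 ✔ (matches Method 1)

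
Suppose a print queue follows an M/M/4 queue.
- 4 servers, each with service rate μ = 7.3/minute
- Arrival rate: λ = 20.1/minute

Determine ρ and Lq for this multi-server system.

Traffic intensity: ρ = λ/(cμ) = 20.1/(4×7.3) = 0.6884
Since ρ = 0.6884 < 1, system is stable.
Offered load a = λ/μ = cρ = 20.1/7.3 = 2.7534
P₀ = [ Σₙ₌₀^3 aⁿ/n! + a^4/(4!(1-ρ)) ]⁻¹
Σ = a^0/0! + a^1/1! + a^2/2! + a^3/3! = 1.0000 + 2.7534 + 3.7907 + 3.4791 = 11.0232
a^4/(4!(1-ρ)) = 57.4768/(24 × 0.311644) = 7.6846
P₀ = 1/(11.0232 + 7.6846) = 0.05345
Lq = P₀·a^4·ρ / (4!(1-ρ)²) = 0.05345 × 57.4768 × 0.6884 / (24 × 0.09712) = 0.9073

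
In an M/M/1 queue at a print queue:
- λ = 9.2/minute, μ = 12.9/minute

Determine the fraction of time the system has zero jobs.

ρ = λ/μ = 9.2/12.9 = 0.7132
P(0) = 1 - ρ = 1 - 0.7132 = 0.2868
The server is idle 28.68% of the time.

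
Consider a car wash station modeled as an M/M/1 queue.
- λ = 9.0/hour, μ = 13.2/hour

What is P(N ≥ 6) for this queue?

ρ = λ/μ = 9.0/13.2 = 0.68182
P(N ≥ n) = ρⁿ
P(N ≥ 6) = 0.68182^6
P(N ≥ 6) = 0.1005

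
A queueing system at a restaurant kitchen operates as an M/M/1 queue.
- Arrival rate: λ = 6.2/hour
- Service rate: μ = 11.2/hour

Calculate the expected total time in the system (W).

First, compute utilization: ρ = λ/μ = 6.2/11.2 = 0.5536
For M/M/1: W = 1/(μ-λ)
W = 1/(11.2-6.2) = 1/5.00
W = 0.2000 hours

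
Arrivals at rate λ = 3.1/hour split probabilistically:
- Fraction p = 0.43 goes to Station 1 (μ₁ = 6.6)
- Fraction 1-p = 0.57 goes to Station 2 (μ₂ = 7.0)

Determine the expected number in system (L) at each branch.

Effective rates: λ₁ = 3.1×0.43 = 1.333, λ₂ = 3.1×0.57 = 1.767
Station 1: ρ₁ = 1.333/6.6 = 0.2020, L₁ = ρ₁/(1-ρ₁) = 0.2020/(1-0.2020) = 0.2531
Station 2: ρ₂ = 1.767/7.0 = 0.25243, L₂ = ρ₂/(1-ρ₂) = 0.25243/(1-0.25243) = 0.3377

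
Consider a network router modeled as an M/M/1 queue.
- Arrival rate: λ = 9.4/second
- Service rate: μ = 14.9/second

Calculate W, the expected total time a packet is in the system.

First, compute utilization: ρ = λ/μ = 9.4/14.9 = 0.6309
For M/M/1: W = 1/(μ-λ)
W = 1/(14.9-9.4) = 1/5.50
W = 0.1818 seconds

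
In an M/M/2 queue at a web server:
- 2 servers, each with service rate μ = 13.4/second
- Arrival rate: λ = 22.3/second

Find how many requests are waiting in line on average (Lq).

Traffic intensity: ρ = λ/(cμ) = 22.3/(2×13.4) = 0.8321
Since ρ = 0.8321 < 1, system is stable.
Offered load a = λ/μ = cρ = 22.3/13.4 = 1.6642
P₀ = [ Σₙ₌₀^1 aⁿ/n! + a^2/(2!(1-ρ)) ]⁻¹
Σ = a^0/0! + a^1/1! = 1.0000 + 1.6642 = 2.6642
a^2/(2!(1-ρ)) = 2.76949/(2 × 0.167910) = 8.2469
P₀ = 1/(2.6642 + 8.2469) = 0.09165
Lq = P₀·a^2·ρ / (2!(1-ρ)²) = 0.091650 × 2.7695 × 0.83209 / (2 × 0.028194) = 3.7456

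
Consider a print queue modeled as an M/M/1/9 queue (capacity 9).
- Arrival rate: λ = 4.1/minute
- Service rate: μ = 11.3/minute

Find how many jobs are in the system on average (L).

ρ = λ/μ = 4.1/11.3 = 0.36283
P₀ = (1-ρ)/(1-ρ^(K+1)) = (1-0.36283)/(1-0.36283^10) = 0.6372/1.0000 = 0.6372
P_K = P₀×ρ^K = 0.63720 × 0.36283^9 = 0.63720 × 0.00010898 = 0.00006944
L = ρ[1 - (K+1)ρ^K + Kρ^(K+1)] / [(1-ρ)(1-ρ^(K+1))]
L = 0.36283 × (1 - 10×0.0001090 + 9×0.00003954) / ((1 - 0.36283) × (1 - 0.00003954)) = 0.5690 jobs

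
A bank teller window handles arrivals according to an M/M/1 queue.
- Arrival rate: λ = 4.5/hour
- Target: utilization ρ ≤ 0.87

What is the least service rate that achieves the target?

ρ = λ/μ, so μ = λ/ρ
μ ≥ 4.5/0.87 = 5.1724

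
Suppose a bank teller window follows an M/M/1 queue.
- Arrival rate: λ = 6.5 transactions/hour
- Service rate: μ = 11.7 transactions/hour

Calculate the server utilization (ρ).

Server utilization: ρ = λ/μ
ρ = 6.5/11.7 = 0.5556
The server is busy 55.56% of the time.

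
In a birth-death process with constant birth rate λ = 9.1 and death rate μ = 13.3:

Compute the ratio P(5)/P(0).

For constant rates: P(n)/P(0) = (λ/μ)^n
P(5)/P(0) = (9.1/13.3)^5 = 0.68421^5 = 0.1500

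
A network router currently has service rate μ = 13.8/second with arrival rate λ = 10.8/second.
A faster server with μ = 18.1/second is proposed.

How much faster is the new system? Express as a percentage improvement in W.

System 1: ρ₁ = 10.8/13.8 = 0.7826, W₁ = 1/(13.8-10.8) = 0.3333
System 2: ρ₂ = 10.8/18.1 = 0.5967, W₂ = 1/(18.1-10.8) = 0.1370
Improvement: (W₁-W₂)/W₁ = (0.3333-0.1370)/0.3333 = 58.90%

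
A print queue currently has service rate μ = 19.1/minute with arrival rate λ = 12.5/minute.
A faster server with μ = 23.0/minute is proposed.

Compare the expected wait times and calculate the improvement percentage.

System 1: ρ₁ = 12.5/19.1 = 0.6545, W₁ = 1/(19.1-12.5) = 0.1515
System 2: ρ₂ = 12.5/23.0 = 0.5435, W₂ = 1/(23.0-12.5) = 0.09524
Improvement: (W₁-W₂)/W₁ = (0.1515-0.09524)/0.1515 = 37.14%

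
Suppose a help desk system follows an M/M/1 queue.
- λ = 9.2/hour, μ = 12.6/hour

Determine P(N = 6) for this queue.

ρ = λ/μ = 9.2/12.6 = 0.73016
P(n) = (1-ρ)ρⁿ
P(6) = (1-0.73016) × 0.73016^6
P(6) = 0.26984 × 0.15153
P(6) = 0.04089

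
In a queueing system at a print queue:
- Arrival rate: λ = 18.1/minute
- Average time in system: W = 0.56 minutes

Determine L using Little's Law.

Little's Law: L = λW
L = 18.1 × 0.56 = 10.1360 jobs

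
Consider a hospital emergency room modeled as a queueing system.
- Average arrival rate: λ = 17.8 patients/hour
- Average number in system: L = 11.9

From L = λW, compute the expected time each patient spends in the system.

Little's Law: L = λW, so W = L/λ
W = 11.9/17.8 = 0.6685 hours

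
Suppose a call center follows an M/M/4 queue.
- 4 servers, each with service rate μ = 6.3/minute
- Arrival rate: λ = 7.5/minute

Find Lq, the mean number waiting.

Traffic intensity: ρ = λ/(cμ) = 7.5/(4×6.3) = 0.2976
Since ρ = 0.2976 < 1, system is stable.
Offered load a = λ/μ = cρ = 7.5/6.3 = 1.1905
P₀ = [ Σₙ₌₀^3 aⁿ/n! + a^4/(4!(1-ρ)) ]⁻¹
Σ = a^0/0! + a^1/1! + a^2/2! + a^3/3! = 1.0000 + 1.1905 + 0.7086 + 0.2812 = 3.1803
a^4/(4!(1-ρ)) = 2.0086/(24 × 0.7024) = 0.1192
P₀ = 1/(3.1803 + 0.1192) = 0.3031
Lq = P₀·a^4·ρ / (4!(1-ρ)²) = 0.3031 × 2.0086 × 0.2976 / (24 × 0.4933) = 0.01530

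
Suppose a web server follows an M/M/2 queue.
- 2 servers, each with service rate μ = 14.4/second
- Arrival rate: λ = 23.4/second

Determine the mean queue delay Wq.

Traffic intensity: ρ = λ/(cμ) = 23.4/(2×14.4) = 0.8125
Since ρ = 0.8125 < 1, system is stable.
Offered load a = λ/μ = cρ = 23.4/14.4 = 1.6250
P₀ = [ Σₙ₌₀^1 aⁿ/n! + a^2/(2!(1-ρ)) ]⁻¹
Σ = a^0/0! + a^1/1! = 1.0000 + 1.6250 = 2.6250
a^2/(2!(1-ρ)) = 2.64062/(2 × 0.187500) = 7.0417
P₀ = 1/(2.6250 + 7.0417) = 0.1034
Lq = P₀·a^2·ρ / (2!(1-ρ)²) = 0.103448 × 2.64062 × 0.812500 / (2 × 0.0351563) = 3.1566
Wq = Lq/λ = 3.1566/23.4 = 0.1349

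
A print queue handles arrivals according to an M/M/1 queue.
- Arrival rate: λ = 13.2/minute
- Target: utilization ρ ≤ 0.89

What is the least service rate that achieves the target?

ρ = λ/μ, so μ = λ/ρ
μ ≥ 13.2/0.89 = 14.8315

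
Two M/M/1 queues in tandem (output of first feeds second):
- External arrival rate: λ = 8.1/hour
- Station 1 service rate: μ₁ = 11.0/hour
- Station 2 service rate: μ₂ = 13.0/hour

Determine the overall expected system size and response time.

By Jackson's theorem, each station behaves as independent M/M/1.
Station 1: ρ₁ = 8.1/11.0 = 0.7364, L₁ = ρ₁/(1-ρ₁) = λ/(μ₁-λ) = 8.1/2.90 = 2.7931
Station 2: ρ₂ = 8.1/13.0 = 0.6231, L₂ = ρ₂/(1-ρ₂) = λ/(μ₂-λ) = 8.1/4.90 = 1.6531
Total: L = L₁ + L₂ = 2.7931 + 1.6531 = 4.4462
W = L/λ = 4.4462/8.1 = 0.5489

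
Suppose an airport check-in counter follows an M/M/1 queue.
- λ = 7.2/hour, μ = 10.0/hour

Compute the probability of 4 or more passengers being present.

ρ = λ/μ = 7.2/10.0 = 0.7200
P(N ≥ n) = ρⁿ
P(N ≥ 4) = 0.7200^4
P(N ≥ 4) = 0.2687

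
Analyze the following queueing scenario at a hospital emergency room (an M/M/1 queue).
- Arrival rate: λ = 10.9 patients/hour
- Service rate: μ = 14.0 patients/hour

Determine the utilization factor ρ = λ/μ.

Server utilization: ρ = λ/μ
ρ = 10.9/14.0 = 0.7786
The server is busy 77.86% of the time.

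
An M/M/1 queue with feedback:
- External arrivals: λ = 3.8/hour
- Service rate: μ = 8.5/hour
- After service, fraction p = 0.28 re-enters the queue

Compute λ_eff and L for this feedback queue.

Effective arrival rate: λ_eff = λ/(1-p) = 3.8/(1-0.28) = 3.8/0.72 = 5.27778
ρ = λ_eff/μ = 5.27778/8.5 = 0.620915
L = ρ/(1-ρ) = 0.620915/(1-0.620915) = 1.6379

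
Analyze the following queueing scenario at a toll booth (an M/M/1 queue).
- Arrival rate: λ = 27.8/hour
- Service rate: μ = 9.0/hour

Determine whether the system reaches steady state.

Stability requires ρ = λ/(cμ) < 1
ρ = 27.8/(1 × 9.0) = 27.8/9.00 = 3.0889
Since 3.0889 ≥ 1, the system is UNSTABLE.
Queue grows without bound. Need μ > λ = 27.8.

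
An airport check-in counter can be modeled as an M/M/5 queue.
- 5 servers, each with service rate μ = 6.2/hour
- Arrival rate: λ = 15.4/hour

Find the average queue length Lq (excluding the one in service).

Traffic intensity: ρ = λ/(cμ) = 15.4/(5×6.2) = 0.4968
Since ρ = 0.4968 < 1, system is stable.
Offered load a = λ/μ = cρ = 15.4/6.2 = 2.4839
P₀ = [ Σₙ₌₀^4 aⁿ/n! + a^5/(5!(1-ρ)) ]⁻¹
Σ = a^0/0! + a^1/1! + a^2/2! + a^3/3! + a^4/4! = 1.0000 + 2.4839 + 3.0848 + 2.5541 + 1.5860 = 10.7088
a^5/(5!(1-ρ)) = 94.5464/(120 × 0.50323) = 1.5657
P₀ = 1/(10.7088 + 1.5657) = 0.08147
Lq = P₀·a^5·ρ / (5!(1-ρ)²) = 0.08147 × 94.5464 × 0.4968 / (120 × 0.2532) = 0.1259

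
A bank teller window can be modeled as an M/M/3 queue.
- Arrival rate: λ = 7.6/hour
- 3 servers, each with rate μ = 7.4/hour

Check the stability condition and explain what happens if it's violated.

Stability requires ρ = λ/(cμ) < 1
ρ = 7.6/(3 × 7.4) = 7.6/22.20 = 0.3423
Since 0.3423 < 1, the system is STABLE.
The servers are busy 34.23% of the time.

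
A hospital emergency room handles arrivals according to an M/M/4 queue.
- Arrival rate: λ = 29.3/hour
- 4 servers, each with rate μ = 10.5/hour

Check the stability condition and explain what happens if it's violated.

Stability requires ρ = λ/(cμ) < 1
ρ = 29.3/(4 × 10.5) = 29.3/42.00 = 0.6976
Since 0.6976 < 1, the system is STABLE.
The servers are busy 69.76% of the time.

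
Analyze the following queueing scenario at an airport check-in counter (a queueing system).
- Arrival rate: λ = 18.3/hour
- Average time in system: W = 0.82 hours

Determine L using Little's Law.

Little's Law: L = λW
L = 18.3 × 0.82 = 15.0060 passengers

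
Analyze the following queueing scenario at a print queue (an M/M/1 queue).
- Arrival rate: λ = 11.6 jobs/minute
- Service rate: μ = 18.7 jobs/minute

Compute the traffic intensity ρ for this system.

Server utilization: ρ = λ/μ
ρ = 11.6/18.7 = 0.6203
The server is busy 62.03% of the time.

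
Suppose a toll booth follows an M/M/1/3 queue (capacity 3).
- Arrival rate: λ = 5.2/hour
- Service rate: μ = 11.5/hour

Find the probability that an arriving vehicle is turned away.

ρ = λ/μ = 5.2/11.5 = 0.4522
P₀ = (1-ρ)/(1-ρ^(K+1)) = (1-0.4522)/(1-0.4522^4) = 0.5478/0.9582 = 0.5717
P_K = P₀×ρ^K = 0.57171 × 0.4522^3 = 0.57171 × 0.092468 = 0.05286
Blocking probability = 5.29%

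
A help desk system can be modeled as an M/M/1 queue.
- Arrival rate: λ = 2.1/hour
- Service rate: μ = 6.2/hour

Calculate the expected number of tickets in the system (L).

ρ = λ/μ = 2.1/6.2 = 0.3387
For M/M/1: L = λ/(μ-λ)
L = 2.1/(6.2-2.1) = 2.1/4.10
L = 0.5122 tickets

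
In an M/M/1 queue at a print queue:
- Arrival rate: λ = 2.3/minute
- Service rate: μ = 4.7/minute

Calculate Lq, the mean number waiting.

ρ = λ/μ = 2.3/4.7 = 0.4894
For M/M/1: Lq = λ²/(μ(μ-λ))
Lq = 5.29/(4.7 × 2.40)
Lq = 0.4690 jobs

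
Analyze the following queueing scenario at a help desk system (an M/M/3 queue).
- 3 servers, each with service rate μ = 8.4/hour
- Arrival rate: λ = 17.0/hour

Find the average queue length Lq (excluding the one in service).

Traffic intensity: ρ = λ/(cμ) = 17.0/(3×8.4) = 0.6746
Since ρ = 0.6746 < 1, system is stable.
Offered load a = λ/μ = cρ = 17.0/8.4 = 2.0238
P₀ = [ Σₙ₌₀^2 aⁿ/n! + a^3/(3!(1-ρ)) ]⁻¹
Σ = a^0/0! + a^1/1! + a^2/2! = 1.0000 + 2.0238 + 2.0479 = 5.0717
a^3/(3!(1-ρ)) = 8.289129/(6 × 0.3253968) = 4.2457
P₀ = 1/(5.0717 + 4.2457) = 0.1073
Lq = P₀·a^3·ρ / (3!(1-ρ)²) = 0.10733 × 8.2891 × 0.67460 / (6 × 0.10588) = 0.9447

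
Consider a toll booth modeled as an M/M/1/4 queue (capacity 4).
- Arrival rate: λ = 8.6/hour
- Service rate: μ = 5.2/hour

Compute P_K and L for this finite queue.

ρ = λ/μ = 8.6/5.2 = 1.65385
P₀ = (1-ρ)/(1-ρ^(K+1)) = (1-1.65385)/(1-1.65385^5) = -0.6539/-11.3732 = 0.05749
P_K = P₀×ρ^K = 0.05749 × 1.65385^4 = 0.05749 × 7.4814 = 0.4301
Blocking probability P_4 = 0.4301 (43.01%)
L = ρ[1 - (K+1)ρ^K + Kρ^(K+1)] / [(1-ρ)(1-ρ^(K+1))]
L = 1.65385 × (1 - 5×7.481427 + 4×12.37316) / ((1 - 1.65385) × (1 - 12.37316)) = 2.9102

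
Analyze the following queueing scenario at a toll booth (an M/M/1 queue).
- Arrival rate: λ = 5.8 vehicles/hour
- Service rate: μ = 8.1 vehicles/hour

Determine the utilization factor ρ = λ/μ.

Server utilization: ρ = λ/μ
ρ = 5.8/8.1 = 0.7160
The server is busy 71.60% of the time.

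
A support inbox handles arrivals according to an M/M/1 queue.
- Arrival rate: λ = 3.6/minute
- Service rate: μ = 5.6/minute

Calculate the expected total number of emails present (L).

ρ = λ/μ = 3.6/5.6 = 0.6429
For M/M/1: L = λ/(μ-λ)
L = 3.6/(5.6-3.6) = 3.6/2.00
L = 1.8000 emails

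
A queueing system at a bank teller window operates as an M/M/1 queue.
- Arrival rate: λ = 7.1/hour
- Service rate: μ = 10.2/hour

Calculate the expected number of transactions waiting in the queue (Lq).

ρ = λ/μ = 7.1/10.2 = 0.6961
For M/M/1: Lq = λ²/(μ(μ-λ))
Lq = 50.41/(10.2 × 3.10)
Lq = 1.5942 transactions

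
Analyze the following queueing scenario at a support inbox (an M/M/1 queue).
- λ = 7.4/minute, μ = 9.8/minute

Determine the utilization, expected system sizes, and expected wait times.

Step 1: ρ = λ/μ = 7.4/9.8 = 0.7551
Step 2: L = λ/(μ-λ) = 7.4/2.40 = 3.0833
Step 3: Lq = λ²/(μ(μ-λ)) = 54.76/(9.8×2.40) = 2.3282
Step 4: W = 1/(μ-λ) = 1/2.40 = 0.416667
Step 5: Wq = λ/(μ(μ-λ)) = 7.4/(9.8×2.40) = 0.3146
Step 6: P(0) = 1-ρ = 0.2449
Verify: L = λW = 7.4×0.416667 = 3.0833 ✔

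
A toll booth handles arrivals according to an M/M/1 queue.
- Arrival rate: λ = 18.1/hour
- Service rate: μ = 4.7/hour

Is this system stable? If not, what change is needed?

Stability requires ρ = λ/(cμ) < 1
ρ = 18.1/(1 × 4.7) = 18.1/4.70 = 3.8511
Since 3.8511 ≥ 1, the system is UNSTABLE.
Queue grows without bound. Need μ > λ = 18.1.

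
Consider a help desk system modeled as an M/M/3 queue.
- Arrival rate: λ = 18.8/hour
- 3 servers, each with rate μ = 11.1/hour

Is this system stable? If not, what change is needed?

Stability requires ρ = λ/(cμ) < 1
ρ = 18.8/(3 × 11.1) = 18.8/33.30 = 0.5646
Since 0.5646 < 1, the system is STABLE.
The servers are busy 56.46% of the time.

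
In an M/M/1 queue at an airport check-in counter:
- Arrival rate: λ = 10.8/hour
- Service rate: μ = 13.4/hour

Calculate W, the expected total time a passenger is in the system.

First, compute utilization: ρ = λ/μ = 10.8/13.4 = 0.8060
For M/M/1: W = 1/(μ-λ)
W = 1/(13.4-10.8) = 1/2.60
W = 0.3846 hours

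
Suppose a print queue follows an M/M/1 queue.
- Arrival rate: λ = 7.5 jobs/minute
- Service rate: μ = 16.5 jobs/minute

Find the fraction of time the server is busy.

Server utilization: ρ = λ/μ
ρ = 7.5/16.5 = 0.4545
The server is busy 45.45% of the time.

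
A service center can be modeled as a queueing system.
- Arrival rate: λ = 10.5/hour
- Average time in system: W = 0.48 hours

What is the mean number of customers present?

Little's Law: L = λW
L = 10.5 × 0.48 = 5.0400 customers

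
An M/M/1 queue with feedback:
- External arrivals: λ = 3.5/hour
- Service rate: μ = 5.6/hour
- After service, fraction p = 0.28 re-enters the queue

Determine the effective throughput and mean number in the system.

Effective arrival rate: λ_eff = λ/(1-p) = 3.5/(1-0.28) = 3.5/0.72 = 4.8611111
ρ = λ_eff/μ = 4.8611111/5.6 = 0.8680556
L = ρ/(1-ρ) = 0.8680556/(1-0.8680556) = 6.5789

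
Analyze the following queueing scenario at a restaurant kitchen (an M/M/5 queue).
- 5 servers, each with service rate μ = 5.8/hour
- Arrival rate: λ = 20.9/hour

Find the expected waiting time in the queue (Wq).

Traffic intensity: ρ = λ/(cμ) = 20.9/(5×5.8) = 0.7207
Since ρ = 0.7207 < 1, system is stable.
Offered load a = λ/μ = cρ = 20.9/5.8 = 3.6034
P₀ = [ Σₙ₌₀^4 aⁿ/n! + a^5/(5!(1-ρ)) ]⁻¹
Σ = a^0/0! + a^1/1! + a^2/2! + a^3/3! + a^4/4! = 1.0000 + 3.6034 + 6.4924 + 7.7984 + 7.0253 = 25.9195
a^5/(5!(1-ρ)) = 607.5632/(120 × 0.27931) = 18.1269
P₀ = 1/(25.9195 + 18.1269) = 0.02270
Lq = P₀·a^5·ρ / (5!(1-ρ)²) = 0.022703 × 607.5632 × 0.72069 / (120 × 0.078014) = 1.0619
Wq = Lq/λ = 1.0619/20.9 = 0.05081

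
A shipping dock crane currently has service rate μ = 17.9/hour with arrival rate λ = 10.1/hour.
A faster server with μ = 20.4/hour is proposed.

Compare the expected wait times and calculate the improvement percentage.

System 1: ρ₁ = 10.1/17.9 = 0.5642, W₁ = 1/(17.9-10.1) = 0.1282
System 2: ρ₂ = 10.1/20.4 = 0.4951, W₂ = 1/(20.4-10.1) = 0.09709
Improvement: (W₁-W₂)/W₁ = (0.1282-0.09709)/0.1282 = 24.27%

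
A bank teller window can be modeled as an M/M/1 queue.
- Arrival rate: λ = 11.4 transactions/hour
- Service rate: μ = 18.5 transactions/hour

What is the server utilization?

Server utilization: ρ = λ/μ
ρ = 11.4/18.5 = 0.6162
The server is busy 61.62% of the time.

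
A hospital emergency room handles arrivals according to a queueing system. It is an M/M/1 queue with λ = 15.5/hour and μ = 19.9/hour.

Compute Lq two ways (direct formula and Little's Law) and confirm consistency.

Method 1 (direct): Lq = λ²/(μ(μ-λ)) = 240.25/(19.9 × 4.40) = 2.7438

Method 2 (Little's Law):
W = 1/(μ-λ) = 1/4.40 = 0.22727
Wq = W - 1/μ = 0.22727 - 0.050251 = 0.17702
Lq = λWq = 15.5 × 0.17702 = 2.7438 ✔ (matches Method 1)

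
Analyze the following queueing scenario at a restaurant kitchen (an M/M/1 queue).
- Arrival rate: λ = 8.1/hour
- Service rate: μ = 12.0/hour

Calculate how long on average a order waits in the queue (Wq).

First, compute utilization: ρ = λ/μ = 8.1/12.0 = 0.6750
For M/M/1: Wq = λ/(μ(μ-λ))
Wq = 8.1/(12.0 × (12.0-8.1))
Wq = 8.1/(12.0 × 3.90)
Wq = 0.1731 hours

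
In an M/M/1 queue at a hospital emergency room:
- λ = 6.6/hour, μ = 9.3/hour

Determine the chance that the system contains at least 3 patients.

ρ = λ/μ = 6.6/9.3 = 0.70968
P(N ≥ n) = ρⁿ
P(N ≥ 3) = 0.70968^3
P(N ≥ 3) = 0.3574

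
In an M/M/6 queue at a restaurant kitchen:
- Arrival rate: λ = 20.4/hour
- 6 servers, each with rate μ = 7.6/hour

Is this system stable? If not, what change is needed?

Stability requires ρ = λ/(cμ) < 1
ρ = 20.4/(6 × 7.6) = 20.4/45.60 = 0.4474
Since 0.4474 < 1, the system is STABLE.
The servers are busy 44.74% of the time.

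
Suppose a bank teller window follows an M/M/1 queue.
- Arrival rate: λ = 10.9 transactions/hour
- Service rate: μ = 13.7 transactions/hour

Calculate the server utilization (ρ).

Server utilization: ρ = λ/μ
ρ = 10.9/13.7 = 0.7956
The server is busy 79.56% of the time.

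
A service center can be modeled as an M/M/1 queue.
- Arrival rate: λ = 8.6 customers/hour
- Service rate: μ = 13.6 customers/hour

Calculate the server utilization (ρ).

Server utilization: ρ = λ/μ
ρ = 8.6/13.6 = 0.6324
The server is busy 63.24% of the time.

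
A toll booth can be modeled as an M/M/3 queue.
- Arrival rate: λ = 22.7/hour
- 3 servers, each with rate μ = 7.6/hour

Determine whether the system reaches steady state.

Stability requires ρ = λ/(cμ) < 1
ρ = 22.7/(3 × 7.6) = 22.7/22.80 = 0.9956
Since 0.9956 < 1, the system is STABLE.
The servers are busy 99.56% of the time.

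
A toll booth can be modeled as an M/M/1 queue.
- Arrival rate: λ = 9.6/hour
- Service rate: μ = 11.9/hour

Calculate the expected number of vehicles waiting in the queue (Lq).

ρ = λ/μ = 9.6/11.9 = 0.8067
For M/M/1: Lq = λ²/(μ(μ-λ))
Lq = 92.16/(11.9 × 2.30)
Lq = 3.3672 vehicles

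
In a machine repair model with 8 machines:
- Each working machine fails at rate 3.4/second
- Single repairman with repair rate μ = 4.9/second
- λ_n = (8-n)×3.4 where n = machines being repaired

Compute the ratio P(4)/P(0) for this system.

P(4)/P(0) = ∏_{i=0}^{4-1} λ_i/μ_{i+1}
= (8-0)×3.4/4.9 × (8-1)×3.4/4.9 × (8-2)×3.4/4.9 × (8-3)×3.4/4.9
= 389.4401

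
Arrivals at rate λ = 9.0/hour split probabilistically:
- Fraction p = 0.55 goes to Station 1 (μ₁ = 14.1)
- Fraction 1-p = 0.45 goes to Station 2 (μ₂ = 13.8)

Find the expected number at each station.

Effective rates: λ₁ = 9.0×0.55 = 4.95, λ₂ = 9.0×0.45 = 4.05
Station 1: ρ₁ = 4.95/14.1 = 0.35106, L₁ = ρ₁/(1-ρ₁) = 0.35106/(1-0.35106) = 0.5410
Station 2: ρ₂ = 4.05/13.8 = 0.2935, L₂ = ρ₂/(1-ρ₂) = 0.2935/(1-0.2935) = 0.4154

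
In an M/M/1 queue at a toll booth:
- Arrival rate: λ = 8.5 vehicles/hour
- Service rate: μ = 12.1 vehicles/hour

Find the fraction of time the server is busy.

Server utilization: ρ = λ/μ
ρ = 8.5/12.1 = 0.7025
The server is busy 70.25% of the time.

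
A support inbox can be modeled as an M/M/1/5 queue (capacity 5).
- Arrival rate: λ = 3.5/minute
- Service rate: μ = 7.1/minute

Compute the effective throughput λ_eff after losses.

ρ = λ/μ = 3.5/7.1 = 0.49296
P₀ = (1-ρ)/(1-ρ^(K+1)) = (1-0.49296)/(1-0.49296^6) = 0.5070/0.9856 = 0.5144
P_K = P₀×ρ^K = 0.51442 × 0.49296^5 = 0.51442 × 0.029111 = 0.01498
λ_eff = λ(1-P_K) = 3.5 × (1 - 0.01498) = 3.5 × 0.98502 = 3.4476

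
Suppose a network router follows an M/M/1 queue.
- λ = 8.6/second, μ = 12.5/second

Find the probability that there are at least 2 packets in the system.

ρ = λ/μ = 8.6/12.5 = 0.6880
P(N ≥ n) = ρⁿ
P(N ≥ 2) = 0.6880^2
P(N ≥ 2) = 0.4733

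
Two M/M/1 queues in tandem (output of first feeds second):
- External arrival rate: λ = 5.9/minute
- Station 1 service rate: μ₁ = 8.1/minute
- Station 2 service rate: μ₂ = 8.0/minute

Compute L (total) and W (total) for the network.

By Jackson's theorem, each station behaves as independent M/M/1.
Station 1: ρ₁ = 5.9/8.1 = 0.7284, L₁ = ρ₁/(1-ρ₁) = λ/(μ₁-λ) = 5.9/2.20 = 2.6818
Station 2: ρ₂ = 5.9/8.0 = 0.7375, L₂ = ρ₂/(1-ρ₂) = λ/(μ₂-λ) = 5.9/2.10 = 2.8095
Total: L = L₁ + L₂ = 2.6818 + 2.8095 = 5.4913
W = L/λ = 5.4913/5.9 = 0.9307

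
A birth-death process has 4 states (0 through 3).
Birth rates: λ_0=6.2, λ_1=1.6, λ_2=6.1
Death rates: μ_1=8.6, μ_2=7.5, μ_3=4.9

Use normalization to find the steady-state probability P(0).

Ratios P(n)/P(0) = (λ₀···λₙ₋₁)/(μ₁···μₙ):
P(1)/P(0) = (6.2)/(8.6) = 0.7209
P(2)/P(0) = (6.2×1.6)/(8.6×7.5) = 0.1538
P(3)/P(0) = (6.2×1.6×6.1)/(8.6×7.5×4.9) = 0.1915

Normalization: ∑ P(n) = 1
P(0) × (1.0000 + 0.7209 + 0.1538 + 0.1915) = 1
P(0) × 2.0662 = 1
P(0) = 1/2.0662 = 0.4840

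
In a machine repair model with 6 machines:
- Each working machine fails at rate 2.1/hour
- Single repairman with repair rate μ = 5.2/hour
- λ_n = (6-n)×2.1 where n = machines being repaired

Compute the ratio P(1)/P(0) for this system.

P(1)/P(0) = ∏_{i=0}^{1-1} λ_i/μ_{i+1}
= (6-0)×2.1/5.2
= 2.4231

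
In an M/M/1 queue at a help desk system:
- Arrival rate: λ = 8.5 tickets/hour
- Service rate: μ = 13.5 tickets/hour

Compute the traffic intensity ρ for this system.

Server utilization: ρ = λ/μ
ρ = 8.5/13.5 = 0.6296
The server is busy 62.96% of the time.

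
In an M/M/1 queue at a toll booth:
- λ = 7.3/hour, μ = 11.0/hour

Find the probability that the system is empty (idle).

ρ = λ/μ = 7.3/11.0 = 0.6636
P(0) = 1 - ρ = 1 - 0.6636 = 0.3364
The server is idle 33.64% of the time.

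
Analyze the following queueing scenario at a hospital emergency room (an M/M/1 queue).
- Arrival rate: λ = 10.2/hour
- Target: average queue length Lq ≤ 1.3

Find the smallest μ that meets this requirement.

For M/M/1: Lq = λ²/(μ(μ-λ))
Need Lq ≤ 1.3, i.e. μ(μ-λ) ≥ λ²/1.3
μ² - 10.2μ - 104.04/1.3 ≥ 0  →  μ² - 10.2μ - 80.03077 ≥ 0
Quadratic formula (positive root): μ = [λ + √(λ² + 4×80.03077)]/2
Discriminant: 104.04 + 4×80.03077 = 424.1631, √424.1631 = 20.5952
μ ≥ (10.2 + 20.5952)/2 = 15.3976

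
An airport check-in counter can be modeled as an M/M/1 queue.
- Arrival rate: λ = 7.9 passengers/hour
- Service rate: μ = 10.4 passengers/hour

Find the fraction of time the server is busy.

Server utilization: ρ = λ/μ
ρ = 7.9/10.4 = 0.7596
The server is busy 75.96% of the time.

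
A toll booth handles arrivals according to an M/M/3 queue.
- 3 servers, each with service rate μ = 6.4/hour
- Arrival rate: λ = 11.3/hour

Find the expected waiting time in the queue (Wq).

Traffic intensity: ρ = λ/(cμ) = 11.3/(3×6.4) = 0.5885
Since ρ = 0.5885 < 1, system is stable.
Offered load a = λ/μ = cρ = 11.3/6.4 = 1.7656
P₀ = [ Σₙ₌₀^2 aⁿ/n! + a^3/(3!(1-ρ)) ]⁻¹
Σ = a^0/0! + a^1/1! + a^2/2! = 1.0000 + 1.7656 + 1.5587 = 4.3243
a^3/(3!(1-ρ)) = 5.50422/(6 × 0.411458) = 2.2296
P₀ = 1/(4.3243 + 2.2296) = 0.1526
Lq = P₀·a^3·ρ / (3!(1-ρ)²) = 0.1526 × 5.5042 × 0.5885 / (6 × 0.1693) = 0.4866
Wq = Lq/λ = 0.4866/11.3 = 0.04306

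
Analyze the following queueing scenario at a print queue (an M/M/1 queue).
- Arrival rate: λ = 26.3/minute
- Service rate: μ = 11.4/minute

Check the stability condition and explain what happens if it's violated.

Stability requires ρ = λ/(cμ) < 1
ρ = 26.3/(1 × 11.4) = 26.3/11.40 = 2.3070
Since 2.3070 ≥ 1, the system is UNSTABLE.
Queue grows without bound. Need μ > λ = 26.3.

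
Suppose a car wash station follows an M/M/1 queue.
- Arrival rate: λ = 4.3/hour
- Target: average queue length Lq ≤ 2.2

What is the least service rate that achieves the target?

For M/M/1: Lq = λ²/(μ(μ-λ))
Need Lq ≤ 2.2, i.e. μ(μ-λ) ≥ λ²/2.2
μ² - 4.3μ - 18.49/2.2 ≥ 0  →  μ² - 4.3μ - 8.40455 ≥ 0
Quadratic formula (positive root): μ = [λ + √(λ² + 4×8.40455)]/2
Discriminant: 18.49 + 4×8.40455 = 52.1082, √52.1082 = 7.2186
μ ≥ (4.3 + 7.2186)/2 = 5.7593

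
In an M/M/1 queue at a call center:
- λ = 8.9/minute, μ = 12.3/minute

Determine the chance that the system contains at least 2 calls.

ρ = λ/μ = 8.9/12.3 = 0.7236
P(N ≥ n) = ρⁿ
P(N ≥ 2) = 0.7236^2
P(N ≥ 2) = 0.5236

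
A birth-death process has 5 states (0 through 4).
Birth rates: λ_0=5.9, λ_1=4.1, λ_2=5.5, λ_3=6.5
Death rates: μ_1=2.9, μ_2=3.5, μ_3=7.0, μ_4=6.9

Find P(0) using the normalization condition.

Ratios P(n)/P(0) = (λ₀···λₙ₋₁)/(μ₁···μₙ):
P(1)/P(0) = (5.9)/(2.9) = 2.03448
P(2)/P(0) = (5.9×4.1)/(2.9×3.5) = 2.38325
P(3)/P(0) = (5.9×4.1×5.5)/(2.9×3.5×7.0) = 1.87255
P(4)/P(0) = (5.9×4.1×5.5×6.5)/(2.9×3.5×7.0×6.9) = 1.76400

Normalization: ∑ P(n) = 1
P(0) × (1.00000 + 2.03448 + 2.38325 + 1.87255 + 1.76400) = 1
P(0) × 9.0543 = 1
P(0) = 1/9.0543 = 0.1104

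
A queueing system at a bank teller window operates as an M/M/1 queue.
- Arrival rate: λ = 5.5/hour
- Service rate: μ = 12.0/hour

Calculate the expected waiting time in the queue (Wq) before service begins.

First, compute utilization: ρ = λ/μ = 5.5/12.0 = 0.4583
For M/M/1: Wq = λ/(μ(μ-λ))
Wq = 5.5/(12.0 × (12.0-5.5))
Wq = 5.5/(12.0 × 6.50)
Wq = 0.07051 hours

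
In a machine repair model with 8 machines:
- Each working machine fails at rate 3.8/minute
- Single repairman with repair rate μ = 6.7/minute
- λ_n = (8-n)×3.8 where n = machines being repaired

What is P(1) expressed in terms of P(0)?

P(1)/P(0) = ∏_{i=0}^{1-1} λ_i/μ_{i+1}
= (8-0)×3.8/6.7
= 4.5373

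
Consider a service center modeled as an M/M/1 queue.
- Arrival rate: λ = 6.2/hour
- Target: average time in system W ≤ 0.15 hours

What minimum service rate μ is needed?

For M/M/1: W = 1/(μ-λ)
Need W ≤ 0.15, so 1/(μ-λ) ≤ 0.15
μ - λ ≥ 1/0.15 = 6.6667
μ ≥ 6.2 + 6.6667 = 12.8667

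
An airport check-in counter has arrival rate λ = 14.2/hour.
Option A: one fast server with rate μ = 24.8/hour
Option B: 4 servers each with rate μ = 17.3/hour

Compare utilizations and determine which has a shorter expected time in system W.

Option A: single server μ = 24.8 (M/M/1)
  ρ_A = 14.2/24.8 = 0.5726
  W_A = 1/(μ-λ) = 1/(24.8-14.2) = 1/10.60 = 0.09434

Option B: 4 servers μ = 17.3 (M/M/4)
  ρ_B = λ/(cμ) = 14.2/(4×17.3) = 0.2052
  Offered load a = λ/μ = cρ = 14.2/17.3 = 0.8208
  P₀ = [ Σₙ₌₀^3 aⁿ/n! + a^4/(4!(1-ρ)) ]⁻¹
  Σ = a^0/0! + a^1/1! + a^2/2! + a^3/3! = 1.0000 + 0.82081 + 0.33686 + 0.092167 = 2.2498
  a^4/(4!(1-ρ)) = 0.4539/(24 × 0.7948) = 0.02380
  P₀ = 1/(2.2498 + 0.02380) = 0.4398
  Lq = P₀·a^4·ρ / (4!(1-ρ)²) = 0.4398 × 0.4539 × 0.2052 / (24 × 0.6317) = 0.002702
  Wq_B = Lq/λ = 0.002702/14.2 = 0.0001903
  W_B = Wq_B + 1/μ = 0.0001903 + 0.05780 = 0.05799

Since W_B = 0.05799 < W_A = 0.09434, Option B (multiple servers) has the shorter time in system.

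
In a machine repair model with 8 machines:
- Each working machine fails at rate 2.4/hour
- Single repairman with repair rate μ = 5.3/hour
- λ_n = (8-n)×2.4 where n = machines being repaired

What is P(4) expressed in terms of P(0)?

P(4)/P(0) = ∏_{i=0}^{4-1} λ_i/μ_{i+1}
= (8-0)×2.4/5.3 × (8-1)×2.4/5.3 × (8-2)×2.4/5.3 × (8-3)×2.4/5.3
= 70.6400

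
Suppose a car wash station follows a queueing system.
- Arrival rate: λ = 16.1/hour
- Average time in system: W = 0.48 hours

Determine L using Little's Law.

Little's Law: L = λW
L = 16.1 × 0.48 = 7.7280 cars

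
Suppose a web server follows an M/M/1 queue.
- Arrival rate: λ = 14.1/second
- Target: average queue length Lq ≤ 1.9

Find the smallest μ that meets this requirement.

For M/M/1: Lq = λ²/(μ(μ-λ))
Need Lq ≤ 1.9, i.e. μ(μ-λ) ≥ λ²/1.9
μ² - 14.1μ - 198.81/1.9 ≥ 0  →  μ² - 14.1μ - 104.63684 ≥ 0
Quadratic formula (positive root): μ = [λ + √(λ² + 4×104.63684)]/2
Discriminant: 198.81 + 4×104.63684 = 617.3574, √617.3574 = 24.8467
μ ≥ (14.1 + 24.8467)/2 = 19.4733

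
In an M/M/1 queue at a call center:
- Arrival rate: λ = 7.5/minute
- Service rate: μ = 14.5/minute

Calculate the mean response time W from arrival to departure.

First, compute utilization: ρ = λ/μ = 7.5/14.5 = 0.5172
For M/M/1: W = 1/(μ-λ)
W = 1/(14.5-7.5) = 1/7.00
W = 0.1429 minutes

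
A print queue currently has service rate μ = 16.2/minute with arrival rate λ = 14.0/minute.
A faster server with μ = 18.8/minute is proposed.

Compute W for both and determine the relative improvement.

System 1: ρ₁ = 14.0/16.2 = 0.8642, W₁ = 1/(16.2-14.0) = 0.4545
System 2: ρ₂ = 14.0/18.8 = 0.7447, W₂ = 1/(18.8-14.0) = 0.2083
Improvement: (W₁-W₂)/W₁ = (0.4545-0.2083)/0.4545 = 54.17%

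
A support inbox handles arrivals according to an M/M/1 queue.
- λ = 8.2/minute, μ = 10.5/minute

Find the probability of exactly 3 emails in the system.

ρ = λ/μ = 8.2/10.5 = 0.7810
P(n) = (1-ρ)ρⁿ
P(3) = (1-0.7810) × 0.7810^3
P(3) = 0.2190 × 0.4764
P(3) = 0.1043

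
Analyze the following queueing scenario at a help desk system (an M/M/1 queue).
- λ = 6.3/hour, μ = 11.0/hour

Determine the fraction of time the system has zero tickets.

ρ = λ/μ = 6.3/11.0 = 0.5727
P(0) = 1 - ρ = 1 - 0.5727 = 0.4273
The server is idle 42.73% of the time.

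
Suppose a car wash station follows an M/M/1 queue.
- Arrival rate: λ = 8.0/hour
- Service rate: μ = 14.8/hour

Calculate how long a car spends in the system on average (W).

First, compute utilization: ρ = λ/μ = 8.0/14.8 = 0.5405
For M/M/1: W = 1/(μ-λ)
W = 1/(14.8-8.0) = 1/6.80
W = 0.1471 hours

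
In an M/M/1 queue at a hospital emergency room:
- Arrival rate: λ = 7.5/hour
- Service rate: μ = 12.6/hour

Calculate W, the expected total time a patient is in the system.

First, compute utilization: ρ = λ/μ = 7.5/12.6 = 0.5952
For M/M/1: W = 1/(μ-λ)
W = 1/(12.6-7.5) = 1/5.10
W = 0.1961 hours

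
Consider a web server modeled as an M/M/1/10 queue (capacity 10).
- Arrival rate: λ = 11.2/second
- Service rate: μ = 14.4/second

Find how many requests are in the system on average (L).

ρ = λ/μ = 11.2/14.4 = 0.77778
P₀ = (1-ρ)/(1-ρ^(K+1)) = (1-0.77778)/(1-0.77778^11) = 0.22222/0.93699 = 0.2372
P_K = P₀×ρ^K = 0.23716 × 0.77778^10 = 0.23716 × 0.081015 = 0.01921
L = ρ[1 - (K+1)ρ^K + Kρ^(K+1)] / [(1-ρ)(1-ρ^(K+1))]
L = 0.77778 × (1 - 11×0.081015 + 10×0.063012) / ((1 - 0.77778) × (1 - 0.063012)) = 2.7603 requests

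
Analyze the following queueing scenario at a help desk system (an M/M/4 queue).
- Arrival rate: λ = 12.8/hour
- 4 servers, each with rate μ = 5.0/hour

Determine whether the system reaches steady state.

Stability requires ρ = λ/(cμ) < 1
ρ = 12.8/(4 × 5.0) = 12.8/20.00 = 0.6400
Since 0.6400 < 1, the system is STABLE.
The servers are busy 64.00% of the time.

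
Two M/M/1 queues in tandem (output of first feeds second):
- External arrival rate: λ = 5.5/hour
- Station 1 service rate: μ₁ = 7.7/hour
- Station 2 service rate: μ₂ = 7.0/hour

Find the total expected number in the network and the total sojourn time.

By Jackson's theorem, each station behaves as independent M/M/1.
Station 1: ρ₁ = 5.5/7.7 = 0.7143, L₁ = ρ₁/(1-ρ₁) = λ/(μ₁-λ) = 5.5/2.20 = 2.5000
Station 2: ρ₂ = 5.5/7.0 = 0.7857, L₂ = ρ₂/(1-ρ₂) = λ/(μ₂-λ) = 5.5/1.50 = 3.6667
Total: L = L₁ + L₂ = 2.5000 + 3.6667 = 6.1667
W = L/λ = 6.1667/5.5 = 1.1212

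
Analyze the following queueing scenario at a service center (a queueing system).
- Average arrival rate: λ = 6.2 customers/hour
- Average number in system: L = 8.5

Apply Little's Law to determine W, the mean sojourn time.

Little's Law: L = λW, so W = L/λ
W = 8.5/6.2 = 1.3710 hours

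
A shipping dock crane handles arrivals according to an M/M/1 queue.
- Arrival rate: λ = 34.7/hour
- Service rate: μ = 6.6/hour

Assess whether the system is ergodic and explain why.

Stability requires ρ = λ/(cμ) < 1
ρ = 34.7/(1 × 6.6) = 34.7/6.60 = 5.2576
Since 5.2576 ≥ 1, the system is UNSTABLE.
Queue grows without bound. Need μ > λ = 34.7.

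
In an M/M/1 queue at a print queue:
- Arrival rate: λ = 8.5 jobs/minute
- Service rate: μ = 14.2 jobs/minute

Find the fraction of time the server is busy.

Server utilization: ρ = λ/μ
ρ = 8.5/14.2 = 0.5986
The server is busy 59.86% of the time.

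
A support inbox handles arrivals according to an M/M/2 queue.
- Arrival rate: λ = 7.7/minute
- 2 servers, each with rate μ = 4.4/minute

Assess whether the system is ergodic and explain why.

Stability requires ρ = λ/(cμ) < 1
ρ = 7.7/(2 × 4.4) = 7.7/8.80 = 0.8750
Since 0.8750 < 1, the system is STABLE.
The servers are busy 87.50% of the time.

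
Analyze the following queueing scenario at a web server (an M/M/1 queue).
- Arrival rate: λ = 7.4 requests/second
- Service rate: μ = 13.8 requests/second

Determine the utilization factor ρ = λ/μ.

Server utilization: ρ = λ/μ
ρ = 7.4/13.8 = 0.5362
The server is busy 53.62% of the time.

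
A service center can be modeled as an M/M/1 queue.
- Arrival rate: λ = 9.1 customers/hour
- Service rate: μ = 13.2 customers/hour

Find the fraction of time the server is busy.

Server utilization: ρ = λ/μ
ρ = 9.1/13.2 = 0.6894
The server is busy 68.94% of the time.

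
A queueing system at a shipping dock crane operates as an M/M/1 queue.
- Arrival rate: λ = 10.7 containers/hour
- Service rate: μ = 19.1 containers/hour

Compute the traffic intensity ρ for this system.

Server utilization: ρ = λ/μ
ρ = 10.7/19.1 = 0.5602
The server is busy 56.02% of the time.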